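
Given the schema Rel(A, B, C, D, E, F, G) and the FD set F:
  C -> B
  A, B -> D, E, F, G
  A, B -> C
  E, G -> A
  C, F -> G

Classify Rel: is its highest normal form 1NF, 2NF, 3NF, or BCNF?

3NF

Candidate keys: {A, B}, {A, C}, {B, E, G}, {C, E, F}, {C, E, G}. Prime attributes: {A, B, C, E, F, G}.
C -> B breaks BCNF: {C}⁺ = {B, C}, so {C} is not a superkey.
But every attribute on its right side ({B}) is prime, and the same holds for every other non-superkey FD, so 3NF still holds.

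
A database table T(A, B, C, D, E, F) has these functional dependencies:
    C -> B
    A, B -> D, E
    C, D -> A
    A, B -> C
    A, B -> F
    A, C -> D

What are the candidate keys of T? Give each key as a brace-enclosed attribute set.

{A, B} is a candidate key since {A, B}⁺ = {A, B, C, D, E, F} covers every attribute.
{A, C} is a candidate key since {A, C}⁺ = {A, B, C, D, E, F} covers every attribute.
{C, D} is a candidate key since {C, D}⁺ = {A, B, C, D, E, F} covers every attribute.
No proper subset of any of these is a key, and no other minimal superkey exists.

{A, B}, {A, C}, {C, D}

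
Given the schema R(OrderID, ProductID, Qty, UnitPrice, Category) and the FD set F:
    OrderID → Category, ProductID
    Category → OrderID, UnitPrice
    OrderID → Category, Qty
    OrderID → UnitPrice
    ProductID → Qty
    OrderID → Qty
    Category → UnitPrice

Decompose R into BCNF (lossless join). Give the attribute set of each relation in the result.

{Category, OrderID, ProductID, UnitPrice}; {ProductID, Qty}

Candidate keys of the original relation: {Category}, {OrderID}.
In {Category, OrderID, ProductID, Qty, UnitPrice}, {ProductID} is not a superkey ({ProductID}⁺ restricted to this set is {ProductID, Qty}), so split on ProductID → Qty into {ProductID, Qty} and {Category, OrderID, ProductID, UnitPrice}.
{ProductID, Qty} has no BCNF violation.
{Category, OrderID, ProductID, UnitPrice} has no BCNF violation.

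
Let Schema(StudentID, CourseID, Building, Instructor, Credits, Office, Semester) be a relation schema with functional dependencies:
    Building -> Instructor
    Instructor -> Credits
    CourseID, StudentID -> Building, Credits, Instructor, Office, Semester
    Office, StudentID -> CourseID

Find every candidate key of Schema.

Attributes never on any right-hand side: {StudentID} — every candidate key must contain it.
{CourseID, StudentID}⁺ = {Building, CourseID, Credits, Instructor, Office, Semester, StudentID} — all of the relation — so {CourseID, StudentID} is a candidate key.
{Office, StudentID}⁺ = {Building, CourseID, Credits, Instructor, Office, Semester, StudentID} — all of the relation — so {Office, StudentID} is a candidate key.
No proper subset of any of these is a key, and no other minimal superkey exists.

{CourseID, StudentID}, {Office, StudentID}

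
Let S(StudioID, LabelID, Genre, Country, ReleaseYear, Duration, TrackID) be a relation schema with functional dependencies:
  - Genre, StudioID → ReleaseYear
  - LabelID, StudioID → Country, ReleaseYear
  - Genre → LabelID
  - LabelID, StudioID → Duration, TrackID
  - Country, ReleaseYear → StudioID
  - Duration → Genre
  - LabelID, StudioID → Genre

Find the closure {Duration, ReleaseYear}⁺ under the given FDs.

Start with {Duration, ReleaseYear}.
Duration → Genre applies; add {Genre} → now {Duration, Genre, ReleaseYear}.
Genre → LabelID applies; add {LabelID} → now {Duration, Genre, LabelID, ReleaseYear}.
No further FD applies.

{Duration, Genre, LabelID, ReleaseYear}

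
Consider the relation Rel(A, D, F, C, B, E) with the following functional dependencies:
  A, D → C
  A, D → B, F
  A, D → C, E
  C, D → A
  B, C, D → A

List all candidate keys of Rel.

Attributes never on any right-hand side: {D} — every candidate key must contain it.
{A, D}⁺ = {A, B, C, D, E, F} — all of the relation — so {A, D} is a candidate key.
{C, D}⁺ = {A, B, C, D, E, F} — all of the relation — so {C, D} is a candidate key.
No proper subset of any of these is a key, and no other minimal superkey exists.

{A, D}, {C, D}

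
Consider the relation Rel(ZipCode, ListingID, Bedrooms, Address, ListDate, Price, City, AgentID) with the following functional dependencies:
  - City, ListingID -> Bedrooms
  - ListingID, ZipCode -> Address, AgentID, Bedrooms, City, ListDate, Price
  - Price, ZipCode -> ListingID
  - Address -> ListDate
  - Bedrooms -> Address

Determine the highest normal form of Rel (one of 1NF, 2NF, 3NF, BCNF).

2NF

Candidate keys: {ListingID, ZipCode}, {Price, ZipCode}. Prime attributes: {ListingID, Price, ZipCode}.
City, ListingID -> Bedrooms: {City, ListingID}⁺ = {Address, Bedrooms, City, ListDate, ListingID}, which is not all of the attributes, so the left side is not a superkey — BCNF is violated.
City, ListingID -> Bedrooms has non-prime {Bedrooms} on the right and a non-superkey on the left, so 3NF fails.
Checking every proper subset of each key, none determines a non-prime attribute — 2NF is satisfied.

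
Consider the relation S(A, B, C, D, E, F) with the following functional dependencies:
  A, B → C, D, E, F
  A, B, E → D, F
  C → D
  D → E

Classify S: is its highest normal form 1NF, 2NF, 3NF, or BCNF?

2NF

Candidate key: {A, B}. Prime attributes: {A, B}.
For C → D we have {C}⁺ = {C, D, E}; {C} is not a superkey, so BCNF fails.
C → D has non-prime {D} on the right and a non-superkey on the left, so 3NF fails.
No non-prime attribute depends on a proper subset of any candidate key, so 2NF holds.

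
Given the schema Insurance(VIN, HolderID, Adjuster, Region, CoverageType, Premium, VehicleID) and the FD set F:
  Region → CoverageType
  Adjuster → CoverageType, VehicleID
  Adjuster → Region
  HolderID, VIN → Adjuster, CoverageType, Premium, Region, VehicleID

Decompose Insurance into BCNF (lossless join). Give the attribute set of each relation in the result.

{Adjuster, HolderID, Premium, VIN}; {Adjuster, Region, VehicleID}; {CoverageType, Region}

Candidate key of the original relation: {HolderID, VIN}.
In {Adjuster, CoverageType, HolderID, Premium, Region, VIN, VehicleID}, {Region} is not a superkey ({Region}⁺ restricted to this set is {CoverageType, Region}), so split on Region → CoverageType into {CoverageType, Region} and {Adjuster, HolderID, Premium, Region, VIN, VehicleID}.
{CoverageType, Region} is in BCNF.
In {Adjuster, HolderID, Premium, Region, VIN, VehicleID}, {Adjuster} is not a superkey ({Adjuster}⁺ restricted to this set is {Adjuster, Region, VehicleID}), so split on Adjuster → Region, VehicleID into {Adjuster, Region, VehicleID} and {Adjuster, HolderID, Premium, VIN}.
{Adjuster, Region, VehicleID} is in BCNF.
{Adjuster, HolderID, Premium, VIN} is in BCNF.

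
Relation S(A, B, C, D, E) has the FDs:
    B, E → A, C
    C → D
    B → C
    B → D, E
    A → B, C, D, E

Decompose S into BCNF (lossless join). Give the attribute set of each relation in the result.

Candidate keys of the original relation: {A}, {B}.
{A, B, C, D, E}: {C} determines {C, D} here but is not a superkey — split on C → D, giving {C, D} and {A, B, C, E}.
{C, D} is in BCNF.
{A, B, C, E} is in BCNF.

{A, B, C, E}; {C, D}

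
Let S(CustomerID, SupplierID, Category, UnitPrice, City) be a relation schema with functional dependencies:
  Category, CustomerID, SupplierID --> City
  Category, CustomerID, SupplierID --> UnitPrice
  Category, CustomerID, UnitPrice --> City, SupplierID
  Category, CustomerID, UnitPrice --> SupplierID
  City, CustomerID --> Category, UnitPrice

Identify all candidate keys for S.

{Category, CustomerID, SupplierID}, {Category, CustomerID, UnitPrice}, {City, CustomerID}

{CustomerID} never appears on the right of any FD, so every key must include it.
{City, CustomerID}⁺ = {Category, City, CustomerID, SupplierID, UnitPrice} — all of the relation — so {City, CustomerID} is a candidate key.
{Category, CustomerID, SupplierID}⁺ = {Category, City, CustomerID, SupplierID, UnitPrice} — all of the relation — so {Category, CustomerID, SupplierID} is a candidate key.
{Category, CustomerID, UnitPrice}⁺ = {Category, City, CustomerID, SupplierID, UnitPrice} — all of the relation — so {Category, CustomerID, UnitPrice} is a candidate key.
No proper subset of any of these is a key, and no other minimal superkey exists.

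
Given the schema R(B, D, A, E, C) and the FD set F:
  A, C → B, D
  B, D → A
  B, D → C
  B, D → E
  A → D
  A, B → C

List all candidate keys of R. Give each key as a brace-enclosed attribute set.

{A, B}⁺ = {A, B, C, D, E}, which is every attribute, so {A, B} is a candidate key.
{A, C}⁺ = {A, B, C, D, E}, which is every attribute, so {A, C} is a candidate key.
{B, D}⁺ = {A, B, C, D, E}, which is every attribute, so {B, D} is a candidate key.
No proper subset of any of these is a key, and no other minimal superkey exists.

{A, B}, {A, C}, {B, D}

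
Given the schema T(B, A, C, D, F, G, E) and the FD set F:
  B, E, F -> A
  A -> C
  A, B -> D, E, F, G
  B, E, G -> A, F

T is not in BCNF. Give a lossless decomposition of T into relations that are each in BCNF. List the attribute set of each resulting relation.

Candidate keys of the original relation: {A, B}, {B, E, F}, {B, E, G}.
{A, B, C, D, E, F, G}: {A} determines {A, C} here but is not a superkey — split on A -> C, giving {A, C} and {A, B, D, E, F, G}.
{A, C}: every determinant is a superkey — BCNF.
{A, B, D, E, F, G}: every determinant is a superkey — BCNF.

{A, B, D, E, F, G}; {A, C}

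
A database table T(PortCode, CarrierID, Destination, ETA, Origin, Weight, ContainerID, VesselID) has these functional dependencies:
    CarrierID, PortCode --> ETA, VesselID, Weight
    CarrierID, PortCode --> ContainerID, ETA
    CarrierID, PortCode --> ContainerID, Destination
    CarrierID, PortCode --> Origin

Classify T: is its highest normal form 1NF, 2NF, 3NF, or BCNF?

Candidate key: {CarrierID, PortCode}. Prime attributes: {CarrierID, PortCode}.
Each dependency's left side is a superkey — BCNF holds.

BCNF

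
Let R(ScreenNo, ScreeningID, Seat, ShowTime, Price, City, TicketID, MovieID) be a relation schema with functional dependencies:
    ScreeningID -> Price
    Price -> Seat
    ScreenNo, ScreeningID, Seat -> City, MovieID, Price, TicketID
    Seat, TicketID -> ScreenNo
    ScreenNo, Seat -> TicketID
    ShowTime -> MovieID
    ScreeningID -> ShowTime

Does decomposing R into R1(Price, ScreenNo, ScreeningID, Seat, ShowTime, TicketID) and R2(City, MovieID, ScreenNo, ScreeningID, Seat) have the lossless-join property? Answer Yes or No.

R1 ∩ R2 = {ScreenNo, ScreeningID, Seat}; its closure under F is {City, MovieID, Price, ScreenNo, ScreeningID, Seat, ShowTime, TicketID}.
Since R1 ⊆ {City, MovieID, Price, ScreenNo, ScreeningID, Seat, ShowTime, TicketID}, the intersection is a superkey of R1; the decomposition is lossless.

Yes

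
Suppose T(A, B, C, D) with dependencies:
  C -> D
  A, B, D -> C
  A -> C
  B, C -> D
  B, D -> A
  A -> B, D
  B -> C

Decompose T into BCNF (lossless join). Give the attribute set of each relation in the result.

{A, B, C}; {C, D}

Candidate keys of the original relation: {A}, {B}.
{A, B, C, D}: {C} determines {C, D} here but is not a superkey — split on C -> D, giving {C, D} and {A, B, C}.
{C, D} has no BCNF violation.
{A, B, C} has no BCNF violation.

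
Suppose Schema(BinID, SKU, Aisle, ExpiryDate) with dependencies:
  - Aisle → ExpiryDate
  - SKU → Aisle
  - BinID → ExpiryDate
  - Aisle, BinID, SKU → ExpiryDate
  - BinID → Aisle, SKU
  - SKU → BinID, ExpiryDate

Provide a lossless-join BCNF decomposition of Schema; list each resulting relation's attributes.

Candidate keys of the original relation: {BinID}, {SKU}.
Within {Aisle, BinID, ExpiryDate, SKU}: {Aisle}⁺ ∩ {Aisle, BinID, ExpiryDate, SKU} = {Aisle, ExpiryDate}, not the whole set, so Aisle → ExpiryDate violates BCNF; decompose into {Aisle, ExpiryDate} and {Aisle, BinID, SKU}.
{Aisle, ExpiryDate} is in BCNF.
{Aisle, BinID, SKU} is in BCNF.

{Aisle, BinID, SKU}; {Aisle, ExpiryDate}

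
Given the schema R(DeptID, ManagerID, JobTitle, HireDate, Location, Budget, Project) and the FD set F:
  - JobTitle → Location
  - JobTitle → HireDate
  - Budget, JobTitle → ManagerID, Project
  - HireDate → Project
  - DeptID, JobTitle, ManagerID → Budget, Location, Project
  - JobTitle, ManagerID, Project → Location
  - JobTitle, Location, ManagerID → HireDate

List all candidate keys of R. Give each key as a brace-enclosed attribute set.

{Budget, DeptID, JobTitle}, {DeptID, JobTitle, ManagerID}

No FD produces {DeptID, JobTitle}, so they must be in every candidate key.
{Budget, DeptID, JobTitle}⁺ = {Budget, DeptID, HireDate, JobTitle, Location, ManagerID, Project} — all of the relation — so {Budget, DeptID, JobTitle} is a candidate key.
{DeptID, JobTitle, ManagerID}⁺ = {Budget, DeptID, HireDate, JobTitle, Location, ManagerID, Project} — all of the relation — so {DeptID, JobTitle, ManagerID} is a candidate key.
No proper subset of any of these is a key, and no other minimal superkey exists.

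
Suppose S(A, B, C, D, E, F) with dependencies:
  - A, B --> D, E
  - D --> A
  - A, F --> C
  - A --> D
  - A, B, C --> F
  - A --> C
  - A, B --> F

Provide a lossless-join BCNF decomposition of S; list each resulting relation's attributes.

{A, C, D}; {B, D, E, F}

Candidate keys of the original relation: {A, B}, {B, D}.
Within {A, B, C, D, E, F}: {D}⁺ ∩ {A, B, C, D, E, F} = {A, C, D}, not the whole set, so D --> A, C violates BCNF; decompose into {A, C, D} and {B, D, E, F}.
{A, C, D}: every determinant is a superkey — BCNF.
{B, D, E, F}: every determinant is a superkey — BCNF.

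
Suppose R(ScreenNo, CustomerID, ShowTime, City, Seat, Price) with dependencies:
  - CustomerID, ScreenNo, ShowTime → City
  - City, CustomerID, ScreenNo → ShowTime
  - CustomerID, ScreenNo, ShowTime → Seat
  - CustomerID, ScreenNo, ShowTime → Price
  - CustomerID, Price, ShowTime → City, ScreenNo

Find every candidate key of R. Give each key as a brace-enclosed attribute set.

{City, CustomerID, ScreenNo}, {CustomerID, Price, ShowTime}, {CustomerID, ScreenNo, ShowTime}

No FD produces {CustomerID}, so it must be in every candidate key.
{City, CustomerID, ScreenNo} is a candidate key since {City, CustomerID, ScreenNo}⁺ = {City, CustomerID, Price, ScreenNo, Seat, ShowTime} covers every attribute.
{CustomerID, Price, ShowTime} is a candidate key since {CustomerID, Price, ShowTime}⁺ = {City, CustomerID, Price, ScreenNo, Seat, ShowTime} covers every attribute.
{CustomerID, ScreenNo, ShowTime} is a candidate key since {CustomerID, ScreenNo, ShowTime}⁺ = {City, CustomerID, Price, ScreenNo, Seat, ShowTime} covers every attribute.
No proper subset of any of these is a key, and no other minimal superkey exists.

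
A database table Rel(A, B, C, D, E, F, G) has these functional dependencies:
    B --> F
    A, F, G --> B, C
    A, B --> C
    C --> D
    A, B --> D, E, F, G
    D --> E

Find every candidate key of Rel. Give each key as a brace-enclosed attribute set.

{A, B}, {A, F, G}

Attributes never on any right-hand side: {A} — every candidate key must contain it.
{A, B}⁺ = {A, B, C, D, E, F, G} — all of the relation — so {A, B} is a candidate key.
{A, F, G}⁺ = {A, B, C, D, E, F, G} — all of the relation — so {A, F, G} is a candidate key.
Any other superkey properly contains one of these, so there are no further candidate keys.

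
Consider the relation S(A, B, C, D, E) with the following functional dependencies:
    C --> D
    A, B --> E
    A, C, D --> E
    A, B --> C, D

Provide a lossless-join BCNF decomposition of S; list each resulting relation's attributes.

{A, B, C}; {A, C, E}; {C, D}

Candidate key of the original relation: {A, B}.
{A, B, C, D, E}: {C} determines {C, D} here but is not a superkey — split on C --> D, giving {C, D} and {A, B, C, E}.
{C, D} is in BCNF.
{A, B, C, E}: {A, C} determines {A, C, E} here but is not a superkey — split on A, C --> E, giving {A, C, E} and {A, B, C}.
{A, C, E} is in BCNF.
{A, B, C} is in BCNF.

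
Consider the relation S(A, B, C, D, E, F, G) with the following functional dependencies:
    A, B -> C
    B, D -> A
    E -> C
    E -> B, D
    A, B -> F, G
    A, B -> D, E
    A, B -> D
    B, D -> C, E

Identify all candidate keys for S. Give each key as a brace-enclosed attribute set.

{E}⁺ = {A, B, C, D, E, F, G} — all of the relation — so {E} is a candidate key.
{A, B}⁺ = {A, B, C, D, E, F, G} — all of the relation — so {A, B} is a candidate key.
{B, D}⁺ = {A, B, C, D, E, F, G} — all of the relation — so {B, D} is a candidate key.
Any other superkey properly contains one of these, so there are no further candidate keys.

{A, B}, {B, D}, {E}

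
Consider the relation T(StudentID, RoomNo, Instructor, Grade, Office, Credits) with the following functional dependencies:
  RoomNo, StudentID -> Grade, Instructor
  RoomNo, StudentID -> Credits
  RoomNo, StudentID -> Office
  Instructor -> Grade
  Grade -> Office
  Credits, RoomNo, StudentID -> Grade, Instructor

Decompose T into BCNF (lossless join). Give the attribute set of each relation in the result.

Candidate key of the original relation: {RoomNo, StudentID}.
Within {Credits, Grade, Instructor, Office, RoomNo, StudentID}: {Instructor}⁺ ∩ {Credits, Grade, Instructor, Office, RoomNo, StudentID} = {Grade, Instructor, Office}, not the whole set, so Instructor -> Grade, Office violates BCNF; decompose into {Grade, Instructor, Office} and {Credits, Instructor, RoomNo, StudentID}.
Within {Grade, Instructor, Office}: {Grade}⁺ ∩ {Grade, Instructor, Office} = {Grade, Office}, not the whole set, so Grade -> Office violates BCNF; decompose into {Grade, Office} and {Grade, Instructor}.
{Grade, Office} is in BCNF.
{Grade, Instructor} is in BCNF.
{Credits, Instructor, RoomNo, StudentID} is in BCNF.

{Credits, Instructor, RoomNo, StudentID}; {Grade, Instructor}; {Grade, Office}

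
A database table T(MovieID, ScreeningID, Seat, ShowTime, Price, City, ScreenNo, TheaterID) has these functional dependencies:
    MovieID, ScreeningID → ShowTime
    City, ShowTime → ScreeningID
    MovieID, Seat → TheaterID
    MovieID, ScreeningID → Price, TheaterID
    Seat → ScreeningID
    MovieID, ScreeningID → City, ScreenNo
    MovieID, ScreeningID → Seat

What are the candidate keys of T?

{MovieID} never appears on the right of any FD, so every key must include it.
{MovieID, ScreeningID}⁺ = {City, MovieID, Price, ScreenNo, ScreeningID, Seat, ShowTime, TheaterID}, which is every attribute, so {MovieID, ScreeningID} is a candidate key.
{MovieID, Seat}⁺ = {City, MovieID, Price, ScreenNo, ScreeningID, Seat, ShowTime, TheaterID}, which is every attribute, so {MovieID, Seat} is a candidate key.
{City, MovieID, ShowTime}⁺ = {City, MovieID, Price, ScreenNo, ScreeningID, Seat, ShowTime, TheaterID}, which is every attribute, so {City, MovieID, ShowTime} is a candidate key.
These are minimal and exhaustive — every other superkey contains one of them.

{City, MovieID, ShowTime}, {MovieID, ScreeningID}, {MovieID, Seat}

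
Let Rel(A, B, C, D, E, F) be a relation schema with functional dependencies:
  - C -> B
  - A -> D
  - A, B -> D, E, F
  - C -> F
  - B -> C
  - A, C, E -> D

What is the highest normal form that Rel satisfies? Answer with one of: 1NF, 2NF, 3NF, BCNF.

Candidate keys: {A, B}, {A, C}. Prime attributes: {A, B, C}.
C -> B breaks BCNF: {C}⁺ = {B, C, F}, so {C} is not a superkey.
Because {D} is non-prime and the left side of A -> D is not a superkey, the relation is not in 3NF.
The proper key subset {A} of {A, B} determines non-prime {D}, so the relation is not even in 2NF.

1NF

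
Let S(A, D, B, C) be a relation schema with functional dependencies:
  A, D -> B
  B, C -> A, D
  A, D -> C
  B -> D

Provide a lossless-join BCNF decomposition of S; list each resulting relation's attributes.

{A, B, C}; {B, D}

Candidate keys of the original relation: {A, B}, {A, D}, {B, C}.
In {A, B, C, D}, {B} is not a superkey ({B}⁺ restricted to this set is {B, D}), so split on B -> D into {B, D} and {A, B, C}.
{B, D} is in BCNF.
{A, B, C} is in BCNF.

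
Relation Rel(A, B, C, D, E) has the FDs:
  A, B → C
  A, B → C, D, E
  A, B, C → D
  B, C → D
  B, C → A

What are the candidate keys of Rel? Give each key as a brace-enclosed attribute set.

{A, B}, {B, C}

No FD produces {B}, so it must be in every candidate key.
{A, B} is a candidate key since {A, B}⁺ = {A, B, C, D, E} covers every attribute.
{B, C} is a candidate key since {B, C}⁺ = {A, B, C, D, E} covers every attribute.
These are minimal and exhaustive — every other superkey contains one of them.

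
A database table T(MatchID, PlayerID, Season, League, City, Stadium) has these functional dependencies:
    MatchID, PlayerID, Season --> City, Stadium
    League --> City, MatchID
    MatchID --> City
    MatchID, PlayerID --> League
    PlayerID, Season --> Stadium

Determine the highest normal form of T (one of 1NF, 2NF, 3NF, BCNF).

Candidate keys: {League, PlayerID, Season}, {MatchID, PlayerID, Season}. Prime attributes: {League, MatchID, PlayerID, Season}.
League --> City, MatchID breaks BCNF: {League}⁺ = {City, League, MatchID}, so {League} is not a superkey.
Because {City} is non-prime and the left side of League --> City, MatchID is not a superkey, the relation is not in 3NF.
The proper key subset {League} of {League, PlayerID, Season} determines non-prime {City}, so the relation is not even in 2NF.

1NF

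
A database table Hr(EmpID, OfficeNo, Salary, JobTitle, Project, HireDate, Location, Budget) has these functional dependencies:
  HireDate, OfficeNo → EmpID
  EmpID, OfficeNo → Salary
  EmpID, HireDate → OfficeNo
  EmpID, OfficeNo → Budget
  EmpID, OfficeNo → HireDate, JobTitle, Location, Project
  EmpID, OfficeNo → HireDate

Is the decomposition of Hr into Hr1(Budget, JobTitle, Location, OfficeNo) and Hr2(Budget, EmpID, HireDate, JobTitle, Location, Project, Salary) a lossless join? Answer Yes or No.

No

Hr1 ∩ Hr2 = {Budget, JobTitle, Location}; its closure under F is {Budget, JobTitle, Location}.
The closure covers neither Hr1 nor Hr2 entirely; the join is not lossless.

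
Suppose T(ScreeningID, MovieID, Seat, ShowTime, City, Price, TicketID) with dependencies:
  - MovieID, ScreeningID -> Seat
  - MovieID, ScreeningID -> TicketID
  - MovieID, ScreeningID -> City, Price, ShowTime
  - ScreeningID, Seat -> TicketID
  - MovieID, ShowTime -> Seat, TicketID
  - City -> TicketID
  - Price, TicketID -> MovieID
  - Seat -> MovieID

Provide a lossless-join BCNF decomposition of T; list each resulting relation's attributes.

{City, MovieID, Price}; {City, Price, ScreeningID, ShowTime}; {MovieID, Seat}; {Seat, ShowTime, TicketID}

Candidate keys of the original relation: {City, Price, ScreeningID}, {MovieID, ScreeningID}, {Price, ScreeningID, TicketID}, {ScreeningID, Seat}.
Within {City, MovieID, Price, ScreeningID, Seat, ShowTime, TicketID}: {MovieID, ShowTime}⁺ ∩ {City, MovieID, Price, ScreeningID, Seat, ShowTime, TicketID} = {MovieID, Seat, ShowTime, TicketID}, not the whole set, so MovieID, ShowTime -> Seat, TicketID violates BCNF; decompose into {MovieID, Seat, ShowTime, TicketID} and {City, MovieID, Price, ScreeningID, ShowTime}.
Within {MovieID, Seat, ShowTime, TicketID}: {Seat}⁺ ∩ {MovieID, Seat, ShowTime, TicketID} = {MovieID, Seat}, not the whole set, so Seat -> MovieID violates BCNF; decompose into {MovieID, Seat} and {Seat, ShowTime, TicketID}.
{MovieID, Seat}: every determinant is a superkey — BCNF.
{Seat, ShowTime, TicketID}: every determinant is a superkey — BCNF.
Within {City, MovieID, Price, ScreeningID, ShowTime}: {City, Price}⁺ ∩ {City, MovieID, Price, ScreeningID, ShowTime} = {City, MovieID, Price}, not the whole set, so City, Price -> MovieID violates BCNF; decompose into {City, MovieID, Price} and {City, Price, ScreeningID, ShowTime}.
{City, MovieID, Price}: every determinant is a superkey — BCNF.
{City, Price, ScreeningID, ShowTime}: every determinant is a superkey — BCNF.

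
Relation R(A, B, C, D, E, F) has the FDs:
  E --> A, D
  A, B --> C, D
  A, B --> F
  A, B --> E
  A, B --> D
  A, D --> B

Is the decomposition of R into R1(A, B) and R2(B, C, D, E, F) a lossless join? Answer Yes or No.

No

Common attributes: {B}; their closure is {B}.
The closure covers neither R1 nor R2 entirely; the join is not lossless.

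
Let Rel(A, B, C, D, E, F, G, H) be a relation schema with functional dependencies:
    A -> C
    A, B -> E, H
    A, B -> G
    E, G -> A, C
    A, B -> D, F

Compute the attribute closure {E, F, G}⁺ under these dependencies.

{A, C, E, F, G}

Start with {E, F, G}.
E, G -> A, C applies; add {A, C} → now {A, C, E, F, G}.
No further FD applies.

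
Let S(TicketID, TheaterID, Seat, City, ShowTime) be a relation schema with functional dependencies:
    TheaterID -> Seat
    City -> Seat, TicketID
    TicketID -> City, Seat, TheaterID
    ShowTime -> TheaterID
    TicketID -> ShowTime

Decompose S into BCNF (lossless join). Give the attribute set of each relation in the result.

Candidate keys of the original relation: {City}, {TicketID}.
{City, Seat, ShowTime, TheaterID, TicketID}: {TheaterID} determines {Seat, TheaterID} here but is not a superkey — split on TheaterID -> Seat, giving {Seat, TheaterID} and {City, ShowTime, TheaterID, TicketID}.
{Seat, TheaterID} is in BCNF.
{City, ShowTime, TheaterID, TicketID}: {ShowTime} determines {ShowTime, TheaterID} here but is not a superkey — split on ShowTime -> TheaterID, giving {ShowTime, TheaterID} and {City, ShowTime, TicketID}.
{ShowTime, TheaterID} is in BCNF.
{City, ShowTime, TicketID} is in BCNF.

{City, ShowTime, TicketID}; {Seat, TheaterID}; {ShowTime, TheaterID}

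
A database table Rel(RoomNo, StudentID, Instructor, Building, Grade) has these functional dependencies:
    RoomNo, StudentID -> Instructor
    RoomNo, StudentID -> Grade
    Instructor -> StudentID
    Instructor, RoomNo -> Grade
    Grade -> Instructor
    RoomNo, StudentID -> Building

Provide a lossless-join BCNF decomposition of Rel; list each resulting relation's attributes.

{Building, Grade, RoomNo}; {Grade, Instructor}; {Instructor, StudentID}

Candidate keys of the original relation: {Grade, RoomNo}, {Instructor, RoomNo}, {RoomNo, StudentID}.
In {Building, Grade, Instructor, RoomNo, StudentID}, {Instructor} is not a superkey ({Instructor}⁺ restricted to this set is {Instructor, StudentID}), so split on Instructor -> StudentID into {Instructor, StudentID} and {Building, Grade, Instructor, RoomNo}.
{Instructor, StudentID} is in BCNF.
In {Building, Grade, Instructor, RoomNo}, {Grade} is not a superkey ({Grade}⁺ restricted to this set is {Grade, Instructor}), so split on Grade -> Instructor into {Grade, Instructor} and {Building, Grade, RoomNo}.
{Grade, Instructor} is in BCNF.
{Building, Grade, RoomNo} is in BCNF.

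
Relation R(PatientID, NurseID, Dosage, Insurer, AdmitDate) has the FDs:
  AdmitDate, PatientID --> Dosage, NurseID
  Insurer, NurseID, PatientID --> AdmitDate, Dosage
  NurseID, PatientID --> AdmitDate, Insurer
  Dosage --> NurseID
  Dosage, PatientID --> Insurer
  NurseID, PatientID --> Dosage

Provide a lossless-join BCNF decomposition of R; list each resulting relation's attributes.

{AdmitDate, Dosage, Insurer, PatientID}; {Dosage, NurseID}

Candidate keys of the original relation: {AdmitDate, PatientID}, {Dosage, PatientID}, {NurseID, PatientID}.
{AdmitDate, Dosage, Insurer, NurseID, PatientID}: {Dosage} determines {Dosage, NurseID} here but is not a superkey — split on Dosage --> NurseID, giving {Dosage, NurseID} and {AdmitDate, Dosage, Insurer, PatientID}.
{Dosage, NurseID}: every determinant is a superkey — BCNF.
{AdmitDate, Dosage, Insurer, PatientID}: every determinant is a superkey — BCNF.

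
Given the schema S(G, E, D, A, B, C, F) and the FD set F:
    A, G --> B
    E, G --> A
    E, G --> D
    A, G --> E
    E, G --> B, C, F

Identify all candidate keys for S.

{A, G}, {E, G}

No FD produces {G}, so it must be in every candidate key.
{A, G} is a candidate key since {A, G}⁺ = {A, B, C, D, E, F, G} covers every attribute.
{E, G} is a candidate key since {E, G}⁺ = {A, B, C, D, E, F, G} covers every attribute.
No proper subset of any of these is a key, and no other minimal superkey exists.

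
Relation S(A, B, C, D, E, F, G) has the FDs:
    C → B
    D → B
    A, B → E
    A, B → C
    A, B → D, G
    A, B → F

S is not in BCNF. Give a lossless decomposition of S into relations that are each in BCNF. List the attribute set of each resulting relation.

Candidate keys of the original relation: {A, B}, {A, C}, {A, D}.
{A, B, C, D, E, F, G}: {C} determines {B, C} here but is not a superkey — split on C → B, giving {B, C} and {A, C, D, E, F, G}.
{B, C} has no BCNF violation.
{A, C, D, E, F, G} has no BCNF violation.

{A, C, D, E, F, G}; {B, C}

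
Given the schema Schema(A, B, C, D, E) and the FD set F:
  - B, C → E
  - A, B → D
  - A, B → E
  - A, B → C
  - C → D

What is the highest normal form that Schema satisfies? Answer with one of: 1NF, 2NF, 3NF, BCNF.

Candidate key: {A, B}. Prime attributes: {A, B}.
For B, C → E we have {B, C}⁺ = {B, C, D, E}; {B, C} is not a superkey, so BCNF fails.
Because {E} is non-prime and the left side of B, C → E is not a superkey, the relation is not in 3NF.
Checking every proper subset of each key, none determines a non-prime attribute — 2NF is satisfied.

2NF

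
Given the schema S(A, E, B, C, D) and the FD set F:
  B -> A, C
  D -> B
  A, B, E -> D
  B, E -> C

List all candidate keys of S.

No FD produces {E}, so it must be in every candidate key.
{B, E}⁺ = {A, B, C, D, E} — all of the relation — so {B, E} is a candidate key.
{D, E}⁺ = {A, B, C, D, E} — all of the relation — so {D, E} is a candidate key.
No proper subset of any of these is a key, and no other minimal superkey exists.

{B, E}, {D, E}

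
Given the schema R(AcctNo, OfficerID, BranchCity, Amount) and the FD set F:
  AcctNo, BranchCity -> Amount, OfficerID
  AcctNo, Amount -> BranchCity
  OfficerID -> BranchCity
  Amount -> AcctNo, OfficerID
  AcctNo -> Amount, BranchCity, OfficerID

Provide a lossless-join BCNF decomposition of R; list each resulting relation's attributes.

Candidate keys of the original relation: {AcctNo}, {Amount}.
Within {AcctNo, Amount, BranchCity, OfficerID}: {OfficerID}⁺ ∩ {AcctNo, Amount, BranchCity, OfficerID} = {BranchCity, OfficerID}, not the whole set, so OfficerID -> BranchCity violates BCNF; decompose into {BranchCity, OfficerID} and {AcctNo, Amount, OfficerID}.
{BranchCity, OfficerID} has no BCNF violation.
{AcctNo, Amount, OfficerID} has no BCNF violation.

{AcctNo, Amount, OfficerID}; {BranchCity, OfficerID}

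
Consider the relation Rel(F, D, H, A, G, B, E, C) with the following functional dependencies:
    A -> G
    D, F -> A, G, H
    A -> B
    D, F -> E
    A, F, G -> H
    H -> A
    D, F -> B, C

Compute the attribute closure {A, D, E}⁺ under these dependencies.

{A, B, D, E, G}

Start with {A, D, E}.
A -> G applies; add {G} → now {A, D, E, G}.
A -> B applies; add {B} → now {A, B, D, E, G}.
No further FD applies.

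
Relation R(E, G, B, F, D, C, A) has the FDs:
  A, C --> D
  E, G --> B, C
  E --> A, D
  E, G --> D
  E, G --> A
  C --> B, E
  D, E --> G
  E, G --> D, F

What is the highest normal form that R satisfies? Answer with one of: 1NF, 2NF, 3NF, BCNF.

Candidate keys: {C}, {E}. Prime attributes: {C, E}.
The left-hand side of every FD is a superkey, so BCNF is satisfied.

BCNF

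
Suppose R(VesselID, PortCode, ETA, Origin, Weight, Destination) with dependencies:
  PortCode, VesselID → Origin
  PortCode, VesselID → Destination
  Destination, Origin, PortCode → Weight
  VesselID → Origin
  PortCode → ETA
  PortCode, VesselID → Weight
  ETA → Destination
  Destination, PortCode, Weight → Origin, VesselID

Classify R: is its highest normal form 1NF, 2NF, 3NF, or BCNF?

Candidate keys: {Origin, PortCode}, {PortCode, VesselID}, {PortCode, Weight}. Prime attributes: {Origin, PortCode, VesselID, Weight}.
VesselID → Origin breaks BCNF: {VesselID}⁺ = {Origin, VesselID}, so {VesselID} is not a superkey.
PortCode → ETA determines the non-prime attribute {ETA} from a non-superkey — 3NF is violated.
The proper key subset {PortCode} of {Origin, PortCode} determines non-prime {Destination, ETA}, so the relation is not even in 2NF.

1NF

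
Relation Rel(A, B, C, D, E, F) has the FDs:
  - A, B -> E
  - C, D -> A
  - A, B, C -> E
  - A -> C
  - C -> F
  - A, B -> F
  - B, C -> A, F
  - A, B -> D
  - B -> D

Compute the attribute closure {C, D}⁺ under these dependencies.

Start with {C, D}.
C, D -> A applies; add {A} → now {A, C, D}.
C -> F applies; add {F} → now {A, C, D, F}.
No further FD applies.

{A, C, D, F}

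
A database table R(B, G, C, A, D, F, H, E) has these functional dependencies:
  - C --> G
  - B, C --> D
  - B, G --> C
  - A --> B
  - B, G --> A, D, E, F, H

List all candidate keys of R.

{A, C}⁺ = {A, B, C, D, E, F, G, H} — all of the relation — so {A, C} is a candidate key.
{A, G}⁺ = {A, B, C, D, E, F, G, H} — all of the relation — so {A, G} is a candidate key.
{B, C}⁺ = {A, B, C, D, E, F, G, H} — all of the relation — so {B, C} is a candidate key.
{B, G}⁺ = {A, B, C, D, E, F, G, H} — all of the relation — so {B, G} is a candidate key.
These are minimal and exhaustive — every other superkey contains one of them.

{A, C}, {A, G}, {B, C}, {B, G}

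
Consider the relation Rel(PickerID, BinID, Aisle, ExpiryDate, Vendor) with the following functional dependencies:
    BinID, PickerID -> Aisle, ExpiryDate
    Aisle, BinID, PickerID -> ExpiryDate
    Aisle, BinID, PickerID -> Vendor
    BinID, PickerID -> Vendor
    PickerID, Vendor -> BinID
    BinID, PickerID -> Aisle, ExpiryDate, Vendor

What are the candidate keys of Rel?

{BinID, PickerID}, {PickerID, Vendor}

Attributes never on any right-hand side: {PickerID} — every candidate key must contain it.
Closure of {BinID, PickerID} is {Aisle, BinID, ExpiryDate, PickerID, Vendor}, the whole schema; {BinID, PickerID} is a candidate key.
Closure of {PickerID, Vendor} is {Aisle, BinID, ExpiryDate, PickerID, Vendor}, the whole schema; {PickerID, Vendor} is a candidate key.
These are minimal and exhaustive — every other superkey contains one of them.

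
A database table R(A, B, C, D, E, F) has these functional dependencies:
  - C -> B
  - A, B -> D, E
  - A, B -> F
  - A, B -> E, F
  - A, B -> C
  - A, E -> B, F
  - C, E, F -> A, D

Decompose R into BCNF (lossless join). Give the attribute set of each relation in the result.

Candidate keys of the original relation: {A, B}, {A, C}, {A, E}, {C, E, F}.
In {A, B, C, D, E, F}, {C} is not a superkey ({C}⁺ restricted to this set is {B, C}), so split on C -> B into {B, C} and {A, C, D, E, F}.
{B, C}: every determinant is a superkey — BCNF.
{A, C, D, E, F}: every determinant is a superkey — BCNF.

{A, C, D, E, F}; {B, C}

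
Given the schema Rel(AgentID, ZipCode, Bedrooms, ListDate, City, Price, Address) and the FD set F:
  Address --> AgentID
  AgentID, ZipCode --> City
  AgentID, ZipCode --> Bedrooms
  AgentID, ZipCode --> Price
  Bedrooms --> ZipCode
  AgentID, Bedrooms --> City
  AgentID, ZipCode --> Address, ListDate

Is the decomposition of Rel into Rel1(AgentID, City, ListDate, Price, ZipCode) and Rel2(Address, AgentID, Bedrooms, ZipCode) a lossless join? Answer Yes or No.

Rel1 ∩ Rel2 = {AgentID, ZipCode}; its closure under F is {Address, AgentID, Bedrooms, City, ListDate, Price, ZipCode}.
Rel1 is contained in that closure, so Rel1 ∩ Rel2 --> Rel1 holds and the join is lossless.

Yes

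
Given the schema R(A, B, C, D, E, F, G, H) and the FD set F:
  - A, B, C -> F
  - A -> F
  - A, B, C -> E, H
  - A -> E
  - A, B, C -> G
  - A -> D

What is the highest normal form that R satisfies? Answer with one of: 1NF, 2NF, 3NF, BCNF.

1NF

Candidate key: {A, B, C}. Prime attributes: {A, B, C}.
For A -> F we have {A}⁺ = {A, D, E, F}; {A} is not a superkey, so BCNF fails.
A -> F has non-prime {F} on the right and a non-superkey on the left, so 3NF fails.
Since {A} ⊂ {A, B, C} and {A}⁺ ⊇ {D, E, F} with {D, E, F} non-prime, there is a partial dependency; 2NF fails.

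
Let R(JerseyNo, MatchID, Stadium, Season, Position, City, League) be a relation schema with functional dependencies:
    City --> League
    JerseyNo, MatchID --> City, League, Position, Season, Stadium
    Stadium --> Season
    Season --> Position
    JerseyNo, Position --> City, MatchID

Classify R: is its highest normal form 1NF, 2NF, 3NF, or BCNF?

2NF

Candidate keys: {JerseyNo, MatchID}, {JerseyNo, Position}, {JerseyNo, Season}, {JerseyNo, Stadium}. Prime attributes: {JerseyNo, MatchID, Position, Season, Stadium}.
For City --> League we have {City}⁺ = {City, League}; {City} is not a superkey, so BCNF fails.
City --> League has non-prime {League} on the right and a non-superkey on the left, so 3NF fails.
Checking every proper subset of each key, none determines a non-prime attribute — 2NF is satisfied.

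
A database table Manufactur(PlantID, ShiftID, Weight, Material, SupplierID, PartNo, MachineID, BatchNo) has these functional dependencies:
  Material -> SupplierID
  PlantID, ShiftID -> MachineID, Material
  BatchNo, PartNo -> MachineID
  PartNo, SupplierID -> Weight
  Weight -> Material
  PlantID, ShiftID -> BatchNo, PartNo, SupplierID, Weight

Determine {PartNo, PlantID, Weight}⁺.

{Material, PartNo, PlantID, SupplierID, Weight}

Start with {PartNo, PlantID, Weight}.
Weight -> Material applies; add {Material} → now {Material, PartNo, PlantID, Weight}.
Material -> SupplierID applies; add {SupplierID} → now {Material, PartNo, PlantID, SupplierID, Weight}.
No further FD applies.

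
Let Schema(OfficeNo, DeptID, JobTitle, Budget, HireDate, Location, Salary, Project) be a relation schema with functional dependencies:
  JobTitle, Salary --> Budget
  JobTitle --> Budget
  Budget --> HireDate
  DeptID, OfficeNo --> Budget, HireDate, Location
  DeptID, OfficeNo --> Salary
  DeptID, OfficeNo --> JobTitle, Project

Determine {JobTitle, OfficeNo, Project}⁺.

{Budget, HireDate, JobTitle, OfficeNo, Project}

Start with {JobTitle, OfficeNo, Project}.
JobTitle --> Budget applies; add {Budget} → now {Budget, JobTitle, OfficeNo, Project}.
Budget --> HireDate applies; add {HireDate} → now {Budget, HireDate, JobTitle, OfficeNo, Project}.
No further FD applies.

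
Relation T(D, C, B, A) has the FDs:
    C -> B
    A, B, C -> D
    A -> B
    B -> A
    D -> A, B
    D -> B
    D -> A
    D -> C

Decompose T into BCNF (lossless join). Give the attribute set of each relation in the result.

{A, B}; {A, C, D}

Candidate keys of the original relation: {C}, {D}.
In {A, B, C, D}, {A} is not a superkey ({A}⁺ restricted to this set is {A, B}), so split on A -> B into {A, B} and {A, C, D}.
{A, B} is in BCNF.
{A, C, D} is in BCNF.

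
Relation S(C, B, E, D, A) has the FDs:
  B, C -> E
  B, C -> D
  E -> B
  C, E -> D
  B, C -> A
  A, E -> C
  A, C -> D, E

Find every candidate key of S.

{A, C}⁺ = {A, B, C, D, E}, which is every attribute, so {A, C} is a candidate key.
{A, E}⁺ = {A, B, C, D, E}, which is every attribute, so {A, E} is a candidate key.
{B, C}⁺ = {A, B, C, D, E}, which is every attribute, so {B, C} is a candidate key.
{C, E}⁺ = {A, B, C, D, E}, which is every attribute, so {C, E} is a candidate key.
No proper subset of any of these is a key, and no other minimal superkey exists.

{A, C}, {A, E}, {B, C}, {C, E}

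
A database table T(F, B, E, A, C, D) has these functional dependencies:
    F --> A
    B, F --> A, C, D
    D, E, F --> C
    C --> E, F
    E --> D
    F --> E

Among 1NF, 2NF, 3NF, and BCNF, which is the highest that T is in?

1NF

Candidate keys: {B, C}, {B, F}. Prime attributes: {B, C, F}.
F --> A: {F}⁺ = {A, C, D, E, F}, which is not all of the attributes, so the left side is not a superkey — BCNF is violated.
F --> A has non-prime {A} on the right and a non-superkey on the left, so 3NF fails.
{C} is a proper subset of the key {B, C}, and {C}⁺ contains the non-prime attributes {A, D, E} — a partial dependency, so 2NF is violated.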